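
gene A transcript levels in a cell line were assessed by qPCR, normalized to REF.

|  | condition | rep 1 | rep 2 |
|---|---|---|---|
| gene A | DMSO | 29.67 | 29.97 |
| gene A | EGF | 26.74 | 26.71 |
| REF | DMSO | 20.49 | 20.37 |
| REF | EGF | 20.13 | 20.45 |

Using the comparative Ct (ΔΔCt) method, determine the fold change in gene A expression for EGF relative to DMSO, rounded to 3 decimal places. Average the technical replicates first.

Mean Ct: gene A DMSO 29.820; gene A EGF 26.725; REF DMSO 20.430; REF EGF 20.290
ΔCt(DMSO) = 29.820 − 20.430 = 9.390
ΔCt(EGF) = 26.725 − 20.290 = 6.435
ΔΔCt = 6.435 − 9.390 = -2.955
Fold change = 2^(−(-2.955)) = 2^2.955 = 7.7543

7.754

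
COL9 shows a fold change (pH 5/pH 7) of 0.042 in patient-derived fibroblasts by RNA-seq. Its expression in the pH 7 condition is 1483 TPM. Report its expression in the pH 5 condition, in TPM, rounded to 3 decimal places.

62.286

pH 5 expression = 1483 × 0.042 = 62.286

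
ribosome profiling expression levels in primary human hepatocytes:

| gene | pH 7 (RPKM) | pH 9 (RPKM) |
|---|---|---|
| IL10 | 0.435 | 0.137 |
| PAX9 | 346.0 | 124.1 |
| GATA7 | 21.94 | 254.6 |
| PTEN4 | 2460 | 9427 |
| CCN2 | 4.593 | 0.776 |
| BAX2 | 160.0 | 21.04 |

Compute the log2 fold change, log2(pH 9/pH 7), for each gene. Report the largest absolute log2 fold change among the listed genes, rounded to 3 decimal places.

3.537

log2(0.137/0.435) = -1.667  (IL10)
log2(124.1/346.0) = -1.479  (PAX9)
log2(254.6/21.94) = 3.537  (GATA7)
log2(9427/2460) = 1.938  (PTEN4)
log2(0.776/4.593) = -2.565  (CCN2)
log2(21.04/160.0) = -2.927  (BAX2)
The largest magnitude belongs to GATA7.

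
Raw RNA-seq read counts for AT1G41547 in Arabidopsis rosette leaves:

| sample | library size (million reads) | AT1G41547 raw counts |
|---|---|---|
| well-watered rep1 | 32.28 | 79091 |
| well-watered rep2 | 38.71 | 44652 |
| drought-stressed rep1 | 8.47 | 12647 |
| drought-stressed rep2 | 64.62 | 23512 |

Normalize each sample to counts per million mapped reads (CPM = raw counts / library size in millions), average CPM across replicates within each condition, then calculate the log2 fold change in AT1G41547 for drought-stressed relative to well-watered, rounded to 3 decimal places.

-0.956

CPM(well-watered rep1) = 79091 / 32.28 = 2450.1549
CPM(well-watered rep2) = 44652 / 38.71 = 1153.5004
CPM(drought-stressed rep1) = 12647 / 8.47 = 1493.1523
CPM(drought-stressed rep2) = 23512 / 64.62 = 363.8502
mean CPM(well-watered) = 1801.8276; mean CPM(drought-stressed) = 928.5013
Fold change = 928.5013 / 1801.8276 = 0.51531
log2(0.51531) = -0.9565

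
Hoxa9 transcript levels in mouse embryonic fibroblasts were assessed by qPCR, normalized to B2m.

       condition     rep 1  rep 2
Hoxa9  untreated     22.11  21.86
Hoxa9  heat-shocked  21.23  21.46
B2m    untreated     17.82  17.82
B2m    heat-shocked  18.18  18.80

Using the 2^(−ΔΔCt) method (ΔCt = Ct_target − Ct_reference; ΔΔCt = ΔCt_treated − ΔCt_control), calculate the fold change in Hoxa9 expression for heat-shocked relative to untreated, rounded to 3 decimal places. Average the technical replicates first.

Mean Ct: Hoxa9 untreated 21.985; Hoxa9 heat-shocked 21.345; B2m untreated 17.820; B2m heat-shocked 18.490
ΔCt(untreated) = 21.985 − 17.820 = 4.165
ΔCt(heat-shocked) = 21.345 − 18.490 = 2.855
ΔΔCt = 2.855 − 4.165 = -1.310
Fold change = 2^(−(-1.310)) = 2^1.310 = 2.4794

2.479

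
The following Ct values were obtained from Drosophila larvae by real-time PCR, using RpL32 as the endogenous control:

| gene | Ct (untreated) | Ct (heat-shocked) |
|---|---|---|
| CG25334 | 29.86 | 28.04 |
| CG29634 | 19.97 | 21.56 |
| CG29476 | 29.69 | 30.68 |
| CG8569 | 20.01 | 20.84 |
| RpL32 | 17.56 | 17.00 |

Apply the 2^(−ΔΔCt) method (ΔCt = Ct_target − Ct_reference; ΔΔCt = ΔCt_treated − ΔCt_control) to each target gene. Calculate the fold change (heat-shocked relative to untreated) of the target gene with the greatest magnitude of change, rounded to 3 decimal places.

CG25334: ΔΔCt = (28.04−17.00) − (29.86−17.56) = 11.04 − 12.30 = -1.26; fold change = 2^1.26 = 2.395
CG29634: ΔΔCt = (21.56−17.00) − (19.97−17.56) = 4.56 − 2.41 = 2.15; fold change = 2^-2.15 = 0.225
CG29476: ΔΔCt = (30.68−17.00) − (29.69−17.56) = 13.68 − 12.13 = 1.55; fold change = 2^-1.55 = 0.342
CG8569: ΔΔCt = (20.84−17.00) − (20.01−17.56) = 3.84 − 2.45 = 1.39; fold change = 2^-1.39 = 0.382
CG29634 has the largest |ΔΔCt| = 2.15.

0.225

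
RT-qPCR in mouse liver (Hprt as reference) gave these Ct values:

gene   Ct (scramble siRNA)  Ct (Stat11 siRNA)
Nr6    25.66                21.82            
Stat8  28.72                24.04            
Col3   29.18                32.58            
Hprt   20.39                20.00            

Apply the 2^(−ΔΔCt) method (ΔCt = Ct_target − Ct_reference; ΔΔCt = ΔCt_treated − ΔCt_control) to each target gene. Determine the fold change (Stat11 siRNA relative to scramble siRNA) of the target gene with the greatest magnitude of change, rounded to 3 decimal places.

19.562

Nr6: ΔΔCt = (21.82−20.00) − (25.66−20.39) = 1.82 − 5.27 = -3.45; fold change = 2^3.45 = 10.928
Stat8: ΔΔCt = (24.04−20.00) − (28.72−20.39) = 4.04 − 8.33 = -4.29; fold change = 2^4.29 = 19.562
Col3: ΔΔCt = (32.58−20.00) − (29.18−20.39) = 12.58 − 8.79 = 3.79; fold change = 2^-3.79 = 0.072
Stat8 has the largest |ΔΔCt| = 4.29.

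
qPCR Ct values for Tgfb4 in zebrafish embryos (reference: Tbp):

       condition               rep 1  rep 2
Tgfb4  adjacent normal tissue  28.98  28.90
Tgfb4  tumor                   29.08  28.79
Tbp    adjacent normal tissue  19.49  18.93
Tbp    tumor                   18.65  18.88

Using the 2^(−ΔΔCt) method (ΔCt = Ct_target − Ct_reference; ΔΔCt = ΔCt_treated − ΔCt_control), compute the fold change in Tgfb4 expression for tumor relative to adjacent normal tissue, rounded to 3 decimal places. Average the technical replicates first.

Mean Ct: Tgfb4 adjacent normal tissue 28.940; Tgfb4 tumor 28.935; Tbp adjacent normal tissue 19.210; Tbp tumor 18.765
ΔCt(adjacent normal tissue) = 28.940 − 19.210 = 9.730
ΔCt(tumor) = 28.935 − 18.765 = 10.170
ΔΔCt = 10.170 − 9.730 = 0.440
Fold change = 2^(−0.440) = 0.7371

0.737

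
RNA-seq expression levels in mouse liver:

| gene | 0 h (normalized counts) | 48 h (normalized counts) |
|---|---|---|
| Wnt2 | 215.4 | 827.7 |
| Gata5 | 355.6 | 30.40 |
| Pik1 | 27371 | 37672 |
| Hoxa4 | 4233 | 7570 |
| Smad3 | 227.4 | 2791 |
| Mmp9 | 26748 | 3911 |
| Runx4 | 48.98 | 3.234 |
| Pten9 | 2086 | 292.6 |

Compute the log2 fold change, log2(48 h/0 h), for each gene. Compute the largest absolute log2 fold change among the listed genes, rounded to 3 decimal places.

log2(827.7/215.4) = 1.942  (Wnt2)
log2(30.40/355.6) = -3.548  (Gata5)
log2(37672/27371) = 0.461  (Pik1)
log2(7570/4233) = 0.839  (Hoxa4)
log2(2791/227.4) = 3.617  (Smad3)
log2(3911/26748) = -2.774  (Mmp9)
log2(3.234/48.98) = -3.921  (Runx4)
log2(292.6/2086) = -2.834  (Pten9)
The largest magnitude belongs to Runx4.

3.921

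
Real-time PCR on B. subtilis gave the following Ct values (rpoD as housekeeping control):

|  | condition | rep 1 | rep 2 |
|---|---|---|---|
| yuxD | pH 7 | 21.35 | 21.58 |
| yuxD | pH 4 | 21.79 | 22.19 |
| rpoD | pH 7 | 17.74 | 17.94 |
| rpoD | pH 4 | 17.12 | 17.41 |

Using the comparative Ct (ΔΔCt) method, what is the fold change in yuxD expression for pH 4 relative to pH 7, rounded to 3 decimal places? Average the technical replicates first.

Mean Ct: yuxD pH 7 21.465; yuxD pH 4 21.990; rpoD pH 7 17.840; rpoD pH 4 17.265
ΔCt(pH 7) = 21.465 − 17.840 = 3.625
ΔCt(pH 4) = 21.990 − 17.265 = 4.725
ΔΔCt = 4.725 − 3.625 = 1.100
Fold change = 2^(−1.100) = 0.4665

0.467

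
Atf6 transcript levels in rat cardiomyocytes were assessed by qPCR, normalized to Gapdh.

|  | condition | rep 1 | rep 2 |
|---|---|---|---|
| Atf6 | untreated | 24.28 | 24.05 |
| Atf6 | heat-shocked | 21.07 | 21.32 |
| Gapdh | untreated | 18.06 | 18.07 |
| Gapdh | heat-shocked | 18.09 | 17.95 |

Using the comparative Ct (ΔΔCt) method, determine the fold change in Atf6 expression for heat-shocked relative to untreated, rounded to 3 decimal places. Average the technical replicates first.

7.595

Mean Ct: Atf6 untreated 24.165; Atf6 heat-shocked 21.195; Gapdh untreated 18.065; Gapdh heat-shocked 18.020
ΔCt(untreated) = 24.165 − 18.065 = 6.100
ΔCt(heat-shocked) = 21.195 − 18.020 = 3.175
ΔΔCt = 3.175 − 6.100 = -2.925
Fold change = 2^(−(-2.925)) = 2^2.925 = 7.5947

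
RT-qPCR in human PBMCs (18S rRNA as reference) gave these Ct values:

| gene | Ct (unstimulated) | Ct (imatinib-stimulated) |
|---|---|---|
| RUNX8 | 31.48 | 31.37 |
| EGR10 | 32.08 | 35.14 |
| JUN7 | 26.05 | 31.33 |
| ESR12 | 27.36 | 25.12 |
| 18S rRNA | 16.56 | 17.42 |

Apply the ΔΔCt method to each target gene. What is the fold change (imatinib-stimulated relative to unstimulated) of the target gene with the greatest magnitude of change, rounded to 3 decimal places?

RUNX8: ΔΔCt = (31.37−17.42) − (31.48−16.56) = 13.95 − 14.92 = -0.97; fold change = 2^0.97 = 1.959
EGR10: ΔΔCt = (35.14−17.42) − (32.08−16.56) = 17.72 − 15.52 = 2.20; fold change = 2^-2.20 = 0.218
JUN7: ΔΔCt = (31.33−17.42) − (26.05−16.56) = 13.91 − 9.49 = 4.42; fold change = 2^-4.42 = 0.047
ESR12: ΔΔCt = (25.12−17.42) − (27.36−16.56) = 7.70 − 10.80 = -3.10; fold change = 2^3.10 = 8.574
JUN7 has the largest |ΔΔCt| = 4.42.

0.047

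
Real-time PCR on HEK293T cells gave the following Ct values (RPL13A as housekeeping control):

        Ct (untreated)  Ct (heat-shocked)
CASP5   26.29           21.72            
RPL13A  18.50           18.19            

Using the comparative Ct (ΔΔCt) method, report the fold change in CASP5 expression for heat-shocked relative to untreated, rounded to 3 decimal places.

ΔCt(untreated) = 26.290 − 18.500 = 7.790
ΔCt(heat-shocked) = 21.720 − 18.190 = 3.530
ΔΔCt = 3.530 − 7.790 = -4.260
Fold change = 2^(−(-4.260)) = 2^4.260 = 19.1597

19.160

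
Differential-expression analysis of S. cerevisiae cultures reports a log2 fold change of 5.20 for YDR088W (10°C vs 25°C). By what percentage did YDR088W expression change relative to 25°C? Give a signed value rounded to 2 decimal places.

3575.83%

Fold change = 2^(5.20) = 36.7583
Percent change = (FC − 1) × 100% = (36.7583 − 1) × 100 = 3575.83%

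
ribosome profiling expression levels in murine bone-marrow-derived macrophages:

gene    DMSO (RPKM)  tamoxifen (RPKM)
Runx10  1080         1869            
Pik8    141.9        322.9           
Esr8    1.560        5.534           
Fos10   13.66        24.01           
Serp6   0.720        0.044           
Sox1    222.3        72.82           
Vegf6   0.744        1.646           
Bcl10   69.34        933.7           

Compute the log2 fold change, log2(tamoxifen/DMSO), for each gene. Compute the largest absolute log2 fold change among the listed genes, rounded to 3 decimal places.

log2(1869/1080) = 0.791  (Runx10)
log2(322.9/141.9) = 1.186  (Pik8)
log2(5.534/1.560) = 1.827  (Esr8)
log2(24.01/13.66) = 0.814  (Fos10)
log2(0.044/0.720) = -4.032  (Serp6)
log2(72.82/222.3) = -1.610  (Sox1)
log2(1.646/0.744) = 1.146  (Vegf6)
log2(933.7/69.34) = 3.751  (Bcl10)
The largest magnitude belongs to Serp6.

4.032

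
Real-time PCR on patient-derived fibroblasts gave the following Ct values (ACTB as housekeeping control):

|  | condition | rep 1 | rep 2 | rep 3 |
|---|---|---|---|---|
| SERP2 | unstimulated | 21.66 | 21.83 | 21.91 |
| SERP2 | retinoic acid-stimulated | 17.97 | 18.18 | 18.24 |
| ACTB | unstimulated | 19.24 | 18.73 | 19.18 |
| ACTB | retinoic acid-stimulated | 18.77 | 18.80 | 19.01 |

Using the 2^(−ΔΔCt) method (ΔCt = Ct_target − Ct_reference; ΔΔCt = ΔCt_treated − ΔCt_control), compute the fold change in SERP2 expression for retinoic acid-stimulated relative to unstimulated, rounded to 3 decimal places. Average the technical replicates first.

11.158

Mean Ct: SERP2 unstimulated 21.800; SERP2 retinoic acid-stimulated 18.130; ACTB unstimulated 19.050; ACTB retinoic acid-stimulated 18.860
ΔCt(unstimulated) = 21.800 − 19.050 = 2.750
ΔCt(retinoic acid-stimulated) = 18.130 − 18.860 = -0.730
ΔΔCt = -0.730 − 2.750 = -3.480
Fold change = 2^(−(-3.480)) = 2^3.480 = 11.1579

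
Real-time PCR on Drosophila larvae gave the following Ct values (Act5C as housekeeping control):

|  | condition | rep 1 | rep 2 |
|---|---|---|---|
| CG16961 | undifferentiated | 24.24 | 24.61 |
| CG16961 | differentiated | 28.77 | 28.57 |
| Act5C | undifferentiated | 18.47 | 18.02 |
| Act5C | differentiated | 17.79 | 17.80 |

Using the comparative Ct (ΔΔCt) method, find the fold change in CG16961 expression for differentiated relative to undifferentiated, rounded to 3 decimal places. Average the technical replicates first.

Mean Ct: CG16961 undifferentiated 24.425; CG16961 differentiated 28.670; Act5C undifferentiated 18.245; Act5C differentiated 17.795
ΔCt(undifferentiated) = 24.425 − 18.245 = 6.180
ΔCt(differentiated) = 28.670 − 17.795 = 10.875
ΔΔCt = 10.875 − 6.180 = 4.695
Fold change = 2^(−4.695) = 0.0386

0.039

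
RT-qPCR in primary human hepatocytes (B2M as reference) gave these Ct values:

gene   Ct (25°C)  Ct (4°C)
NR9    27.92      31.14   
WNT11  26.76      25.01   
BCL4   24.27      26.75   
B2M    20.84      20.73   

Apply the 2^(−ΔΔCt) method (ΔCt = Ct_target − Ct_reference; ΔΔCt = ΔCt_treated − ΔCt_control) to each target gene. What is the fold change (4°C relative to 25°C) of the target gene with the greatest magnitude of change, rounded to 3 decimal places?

0.099

NR9: ΔΔCt = (31.14−20.73) − (27.92−20.84) = 10.41 − 7.08 = 3.33; fold change = 2^-3.33 = 0.099
WNT11: ΔΔCt = (25.01−20.73) − (26.76−20.84) = 4.28 − 5.92 = -1.64; fold change = 2^1.64 = 3.117
BCL4: ΔΔCt = (26.75−20.73) − (24.27−20.84) = 6.02 − 3.43 = 2.59; fold change = 2^-2.59 = 0.166
NR9 has the largest |ΔΔCt| = 3.33.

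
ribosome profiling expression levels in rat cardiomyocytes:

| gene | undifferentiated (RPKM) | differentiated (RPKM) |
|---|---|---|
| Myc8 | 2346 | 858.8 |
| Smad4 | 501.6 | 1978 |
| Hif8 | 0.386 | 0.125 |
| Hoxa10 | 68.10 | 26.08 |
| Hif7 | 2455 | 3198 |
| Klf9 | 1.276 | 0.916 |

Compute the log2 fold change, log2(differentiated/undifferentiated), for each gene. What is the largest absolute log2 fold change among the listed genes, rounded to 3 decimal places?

log2(858.8/2346) = -1.450  (Myc8)
log2(1978/501.6) = 1.979  (Smad4)
log2(0.125/0.386) = -1.627  (Hif8)
log2(26.08/68.10) = -1.385  (Hoxa10)
log2(3198/2455) = 0.381  (Hif7)
log2(0.916/1.276) = -0.478  (Klf9)
The largest magnitude belongs to Smad4.

1.979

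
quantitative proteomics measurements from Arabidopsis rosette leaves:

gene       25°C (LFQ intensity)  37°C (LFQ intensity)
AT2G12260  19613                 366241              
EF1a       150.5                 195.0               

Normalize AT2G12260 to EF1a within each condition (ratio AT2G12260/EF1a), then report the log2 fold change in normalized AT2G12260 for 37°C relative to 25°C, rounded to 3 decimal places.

3.849

AT2G12260/EF1a (25°C) = 19613 / 150.5 = 130.32
AT2G12260/EF1a (37°C) = 366241 / 195.0 = 1878.2
Fold change = 1878.2 / 130.32 = 14.4120
log2(14.4120) = 3.8492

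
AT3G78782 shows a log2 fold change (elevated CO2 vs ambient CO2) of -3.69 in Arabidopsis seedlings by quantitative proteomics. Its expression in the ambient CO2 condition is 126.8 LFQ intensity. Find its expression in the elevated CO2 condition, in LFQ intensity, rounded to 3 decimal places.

Fold change = 2^(-3.69) = 0.0775
elevated CO2 expression = 126.8 × 0.0775 = 9.825

9.825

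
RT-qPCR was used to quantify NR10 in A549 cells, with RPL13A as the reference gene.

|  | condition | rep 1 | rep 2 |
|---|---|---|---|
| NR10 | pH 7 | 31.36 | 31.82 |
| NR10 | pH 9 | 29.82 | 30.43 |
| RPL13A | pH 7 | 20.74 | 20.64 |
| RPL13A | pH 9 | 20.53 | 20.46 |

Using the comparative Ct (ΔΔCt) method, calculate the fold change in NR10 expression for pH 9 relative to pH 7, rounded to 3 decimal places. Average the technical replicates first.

Mean Ct: NR10 pH 7 31.590; NR10 pH 9 30.125; RPL13A pH 7 20.690; RPL13A pH 9 20.495
ΔCt(pH 7) = 31.590 − 20.690 = 10.900
ΔCt(pH 9) = 30.125 − 20.495 = 9.630
ΔΔCt = 9.630 − 10.900 = -1.270
Fold change = 2^(−(-1.270)) = 2^1.270 = 2.4116

2.412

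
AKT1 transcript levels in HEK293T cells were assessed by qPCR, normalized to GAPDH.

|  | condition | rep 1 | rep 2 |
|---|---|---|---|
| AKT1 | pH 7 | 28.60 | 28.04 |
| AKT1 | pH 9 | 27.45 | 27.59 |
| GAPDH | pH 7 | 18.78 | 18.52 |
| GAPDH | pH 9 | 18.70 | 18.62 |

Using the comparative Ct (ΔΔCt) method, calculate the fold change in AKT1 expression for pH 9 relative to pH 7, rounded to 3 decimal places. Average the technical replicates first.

Mean Ct: AKT1 pH 7 28.320; AKT1 pH 9 27.520; GAPDH pH 7 18.650; GAPDH pH 9 18.660
ΔCt(pH 7) = 28.320 − 18.650 = 9.670
ΔCt(pH 9) = 27.520 − 18.660 = 8.860
ΔΔCt = 8.860 − 9.670 = -0.810
Fold change = 2^(−(-0.810)) = 2^0.810 = 1.7532

1.753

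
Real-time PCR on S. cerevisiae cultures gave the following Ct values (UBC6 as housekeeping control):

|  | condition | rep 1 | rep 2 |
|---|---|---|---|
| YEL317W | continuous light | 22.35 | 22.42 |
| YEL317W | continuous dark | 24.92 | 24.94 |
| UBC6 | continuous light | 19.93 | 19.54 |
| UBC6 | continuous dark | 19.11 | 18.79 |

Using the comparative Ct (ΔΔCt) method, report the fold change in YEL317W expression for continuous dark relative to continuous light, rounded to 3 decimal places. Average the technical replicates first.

0.099

Mean Ct: YEL317W continuous light 22.385; YEL317W continuous dark 24.930; UBC6 continuous light 19.735; UBC6 continuous dark 18.950
ΔCt(continuous light) = 22.385 − 19.735 = 2.650
ΔCt(continuous dark) = 24.930 − 18.950 = 5.980
ΔΔCt = 5.980 − 2.650 = 3.330
Fold change = 2^(−3.330) = 0.0994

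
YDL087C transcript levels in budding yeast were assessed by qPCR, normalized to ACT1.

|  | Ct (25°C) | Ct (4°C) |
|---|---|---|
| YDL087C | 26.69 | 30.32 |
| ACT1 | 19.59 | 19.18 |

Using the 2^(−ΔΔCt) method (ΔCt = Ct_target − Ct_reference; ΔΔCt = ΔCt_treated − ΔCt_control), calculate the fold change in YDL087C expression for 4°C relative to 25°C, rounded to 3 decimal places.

ΔCt(25°C) = 26.690 − 19.590 = 7.100
ΔCt(4°C) = 30.320 − 19.180 = 11.140
ΔΔCt = 11.140 − 7.100 = 4.040
Fold change = 2^(−4.040) = 0.0608

0.061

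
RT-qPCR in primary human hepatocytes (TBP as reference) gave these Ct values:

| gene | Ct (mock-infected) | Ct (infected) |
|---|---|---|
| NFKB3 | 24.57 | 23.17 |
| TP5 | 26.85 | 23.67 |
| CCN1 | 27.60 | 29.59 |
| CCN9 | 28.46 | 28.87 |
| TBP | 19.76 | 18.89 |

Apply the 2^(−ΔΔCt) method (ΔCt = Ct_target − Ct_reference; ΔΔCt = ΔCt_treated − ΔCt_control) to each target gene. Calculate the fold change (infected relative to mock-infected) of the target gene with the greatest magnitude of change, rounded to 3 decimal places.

NFKB3: ΔΔCt = (23.17−18.89) − (24.57−19.76) = 4.28 − 4.81 = -0.53; fold change = 2^0.53 = 1.444
TP5: ΔΔCt = (23.67−18.89) − (26.85−19.76) = 4.78 − 7.09 = -2.31; fold change = 2^2.31 = 4.959
CCN1: ΔΔCt = (29.59−18.89) − (27.60−19.76) = 10.70 − 7.84 = 2.86; fold change = 2^-2.86 = 0.138
CCN9: ΔΔCt = (28.87−18.89) − (28.46−19.76) = 9.98 − 8.70 = 1.28; fold change = 2^-1.28 = 0.412
CCN1 has the largest |ΔΔCt| = 2.86.

0.138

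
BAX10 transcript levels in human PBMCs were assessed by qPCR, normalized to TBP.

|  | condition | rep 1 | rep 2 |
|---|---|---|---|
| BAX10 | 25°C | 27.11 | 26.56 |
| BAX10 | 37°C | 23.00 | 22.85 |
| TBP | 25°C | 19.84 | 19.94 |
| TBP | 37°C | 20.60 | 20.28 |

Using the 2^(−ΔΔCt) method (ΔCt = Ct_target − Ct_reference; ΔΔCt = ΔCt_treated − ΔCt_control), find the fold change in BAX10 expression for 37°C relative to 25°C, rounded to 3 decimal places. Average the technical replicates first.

22.009

Mean Ct: BAX10 25°C 26.835; BAX10 37°C 22.925; TBP 25°C 19.890; TBP 37°C 20.440
ΔCt(25°C) = 26.835 − 19.890 = 6.945
ΔCt(37°C) = 22.925 − 20.440 = 2.485
ΔΔCt = 2.485 − 6.945 = -4.460
Fold change = 2^(−(-4.460)) = 2^4.460 = 22.0087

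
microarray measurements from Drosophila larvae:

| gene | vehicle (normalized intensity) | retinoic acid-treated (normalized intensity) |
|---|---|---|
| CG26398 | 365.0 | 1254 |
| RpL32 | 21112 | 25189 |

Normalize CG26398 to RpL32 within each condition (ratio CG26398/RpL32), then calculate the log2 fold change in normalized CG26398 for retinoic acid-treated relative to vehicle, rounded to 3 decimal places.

CG26398/RpL32 (vehicle) = 365.0 / 21112 = 0.017289
CG26398/RpL32 (retinoic acid-treated) = 1254 / 25189 = 0.049784
Fold change = 0.049784 / 0.017289 = 2.8795
log2(2.8795) = 1.5258

1.526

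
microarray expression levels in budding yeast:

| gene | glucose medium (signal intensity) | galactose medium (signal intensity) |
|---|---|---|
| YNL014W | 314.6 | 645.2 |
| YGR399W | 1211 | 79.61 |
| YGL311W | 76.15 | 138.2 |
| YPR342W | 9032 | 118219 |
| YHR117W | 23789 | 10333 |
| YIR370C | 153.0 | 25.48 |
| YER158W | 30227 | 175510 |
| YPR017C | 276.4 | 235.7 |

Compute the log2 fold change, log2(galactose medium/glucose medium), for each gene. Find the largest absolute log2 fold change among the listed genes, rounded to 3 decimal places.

3.927

log2(645.2/314.6) = 1.036  (YNL014W)
log2(79.61/1211) = -3.927  (YGR399W)
log2(138.2/76.15) = 0.860  (YGL311W)
log2(118219/9032) = 3.710  (YPR342W)
log2(10333/23789) = -1.203  (YHR117W)
log2(25.48/153.0) = -2.586  (YIR370C)
log2(175510/30227) = 2.538  (YER158W)
log2(235.7/276.4) = -0.230  (YPR017C)
The largest magnitude belongs to YGR399W.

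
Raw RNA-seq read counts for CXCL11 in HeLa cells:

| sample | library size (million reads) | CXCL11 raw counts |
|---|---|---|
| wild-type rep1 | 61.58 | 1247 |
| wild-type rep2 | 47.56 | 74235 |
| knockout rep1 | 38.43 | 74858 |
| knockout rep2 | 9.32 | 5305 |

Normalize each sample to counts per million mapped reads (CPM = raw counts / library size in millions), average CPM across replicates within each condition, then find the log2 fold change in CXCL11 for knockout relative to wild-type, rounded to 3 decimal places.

0.671

CPM(wild-type rep1) = 1247 / 61.58 = 20.2501
CPM(wild-type rep2) = 74235 / 47.56 = 1560.8705
CPM(knockout rep1) = 74858 / 38.43 = 1947.9053
CPM(knockout rep2) = 5305 / 9.32 = 569.2060
mean CPM(wild-type) = 790.5603; mean CPM(knockout) = 1258.5556
Fold change = 1258.5556 / 790.5603 = 1.59198
log2(1.59198) = 0.6708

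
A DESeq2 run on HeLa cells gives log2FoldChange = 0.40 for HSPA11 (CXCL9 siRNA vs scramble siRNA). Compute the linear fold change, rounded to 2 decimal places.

1.32

Fold change = 2^(0.40) = 1.320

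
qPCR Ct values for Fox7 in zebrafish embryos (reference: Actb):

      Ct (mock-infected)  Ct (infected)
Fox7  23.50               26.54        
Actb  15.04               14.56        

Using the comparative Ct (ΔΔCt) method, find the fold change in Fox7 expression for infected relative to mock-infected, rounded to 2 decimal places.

0.09

ΔCt(mock-infected) = 23.500 − 15.040 = 8.460
ΔCt(infected) = 26.540 − 14.560 = 11.980
ΔΔCt = 11.980 − 8.460 = 3.520
Fold change = 2^(−3.520) = 0.087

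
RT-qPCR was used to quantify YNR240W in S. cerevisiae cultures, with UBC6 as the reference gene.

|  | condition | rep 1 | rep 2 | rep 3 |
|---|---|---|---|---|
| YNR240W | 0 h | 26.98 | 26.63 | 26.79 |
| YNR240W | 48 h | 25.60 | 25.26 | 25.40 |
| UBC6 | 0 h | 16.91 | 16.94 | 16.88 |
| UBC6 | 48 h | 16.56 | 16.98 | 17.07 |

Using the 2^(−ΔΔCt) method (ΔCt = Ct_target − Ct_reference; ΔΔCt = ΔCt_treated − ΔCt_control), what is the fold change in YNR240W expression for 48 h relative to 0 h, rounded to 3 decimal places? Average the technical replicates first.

2.532

Mean Ct: YNR240W 0 h 26.800; YNR240W 48 h 25.420; UBC6 0 h 16.910; UBC6 48 h 16.870
ΔCt(0 h) = 26.800 − 16.910 = 9.890
ΔCt(48 h) = 25.420 − 16.870 = 8.550
ΔΔCt = 8.550 − 9.890 = -1.340
Fold change = 2^(−(-1.340)) = 2^1.340 = 2.5315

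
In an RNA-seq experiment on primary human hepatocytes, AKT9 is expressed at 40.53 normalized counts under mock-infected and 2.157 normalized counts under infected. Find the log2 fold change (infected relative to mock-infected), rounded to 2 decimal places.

-4.23

Fold change = 2.157 / 40.53 = 0.0532
log2(0.0532) = -4.232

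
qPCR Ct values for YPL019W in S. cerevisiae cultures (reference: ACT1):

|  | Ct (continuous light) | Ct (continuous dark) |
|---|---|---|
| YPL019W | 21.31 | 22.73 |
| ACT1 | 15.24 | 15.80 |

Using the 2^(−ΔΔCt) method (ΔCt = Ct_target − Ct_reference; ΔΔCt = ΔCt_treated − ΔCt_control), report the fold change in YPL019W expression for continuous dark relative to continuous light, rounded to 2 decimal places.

ΔCt(continuous light) = 21.310 − 15.240 = 6.070
ΔCt(continuous dark) = 22.730 − 15.800 = 6.930
ΔΔCt = 6.930 − 6.070 = 0.860
Fold change = 2^(−0.860) = 0.551

0.55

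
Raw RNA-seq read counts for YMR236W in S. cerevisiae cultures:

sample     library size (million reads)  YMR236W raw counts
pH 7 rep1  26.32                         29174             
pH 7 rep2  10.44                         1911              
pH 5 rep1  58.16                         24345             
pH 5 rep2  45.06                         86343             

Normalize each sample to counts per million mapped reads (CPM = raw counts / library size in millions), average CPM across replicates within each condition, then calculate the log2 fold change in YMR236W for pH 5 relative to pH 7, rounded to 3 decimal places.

0.854

CPM(pH 7 rep1) = 29174 / 26.32 = 1108.4347
CPM(pH 7 rep2) = 1911 / 10.44 = 183.0460
CPM(pH 5 rep1) = 24345 / 58.16 = 418.5867
CPM(pH 5 rep2) = 86343 / 45.06 = 1916.1784
mean CPM(pH 7) = 645.7403; mean CPM(pH 5) = 1167.3825
Fold change = 1167.3825 / 645.7403 = 1.80782
log2(1.80782) = 0.8543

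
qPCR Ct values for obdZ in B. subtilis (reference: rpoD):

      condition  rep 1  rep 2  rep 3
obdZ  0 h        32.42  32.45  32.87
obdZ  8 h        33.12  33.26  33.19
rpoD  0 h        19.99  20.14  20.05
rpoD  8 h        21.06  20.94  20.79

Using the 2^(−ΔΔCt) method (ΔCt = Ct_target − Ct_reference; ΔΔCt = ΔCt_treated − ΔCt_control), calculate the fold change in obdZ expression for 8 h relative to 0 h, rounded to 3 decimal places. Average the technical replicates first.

1.197

Mean Ct: obdZ 0 h 32.580; obdZ 8 h 33.190; rpoD 0 h 20.060; rpoD 8 h 20.930
ΔCt(0 h) = 32.580 − 20.060 = 12.520
ΔCt(8 h) = 33.190 − 20.930 = 12.260
ΔΔCt = 12.260 − 12.520 = -0.260
Fold change = 2^(−(-0.260)) = 2^0.260 = 1.1975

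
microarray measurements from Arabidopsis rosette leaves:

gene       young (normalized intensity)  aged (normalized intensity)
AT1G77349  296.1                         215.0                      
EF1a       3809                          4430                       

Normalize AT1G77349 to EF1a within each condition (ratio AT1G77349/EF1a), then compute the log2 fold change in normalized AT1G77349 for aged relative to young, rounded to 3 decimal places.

-0.680

AT1G77349/EF1a (young) = 296.1 / 3809 = 0.077737
AT1G77349/EF1a (aged) = 215.0 / 4430 = 0.048533
Fold change = 0.048533 / 0.077737 = 0.6243
log2(0.6243) = -0.6796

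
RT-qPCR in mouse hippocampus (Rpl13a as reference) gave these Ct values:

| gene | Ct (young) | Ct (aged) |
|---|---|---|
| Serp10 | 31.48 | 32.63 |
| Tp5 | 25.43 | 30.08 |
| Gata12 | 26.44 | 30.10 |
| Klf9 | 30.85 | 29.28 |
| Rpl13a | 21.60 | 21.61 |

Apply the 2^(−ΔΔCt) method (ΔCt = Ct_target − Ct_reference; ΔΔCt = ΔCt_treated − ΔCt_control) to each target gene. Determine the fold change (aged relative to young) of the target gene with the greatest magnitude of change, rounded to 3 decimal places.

Serp10: ΔΔCt = (32.63−21.61) − (31.48−21.60) = 11.02 − 9.88 = 1.14; fold change = 2^-1.14 = 0.454
Tp5: ΔΔCt = (30.08−21.61) − (25.43−21.60) = 8.47 − 3.83 = 4.64; fold change = 2^-4.64 = 0.040
Gata12: ΔΔCt = (30.10−21.61) − (26.44−21.60) = 8.49 − 4.84 = 3.65; fold change = 2^-3.65 = 0.080
Klf9: ΔΔCt = (29.28−21.61) − (30.85−21.60) = 7.67 − 9.25 = -1.58; fold change = 2^1.58 = 2.990
Tp5 has the largest |ΔΔCt| = 4.64.

0.040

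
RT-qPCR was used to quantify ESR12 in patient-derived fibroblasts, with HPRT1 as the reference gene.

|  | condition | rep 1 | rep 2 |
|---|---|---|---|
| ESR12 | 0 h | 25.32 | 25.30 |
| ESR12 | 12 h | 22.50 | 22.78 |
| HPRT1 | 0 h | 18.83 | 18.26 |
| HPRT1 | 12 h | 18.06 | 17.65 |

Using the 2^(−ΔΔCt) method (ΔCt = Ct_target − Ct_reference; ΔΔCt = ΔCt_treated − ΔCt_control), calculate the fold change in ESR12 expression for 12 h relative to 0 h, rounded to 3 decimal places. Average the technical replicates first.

Mean Ct: ESR12 0 h 25.310; ESR12 12 h 22.640; HPRT1 0 h 18.545; HPRT1 12 h 17.855
ΔCt(0 h) = 25.310 − 18.545 = 6.765
ΔCt(12 h) = 22.640 − 17.855 = 4.785
ΔΔCt = 4.785 − 6.765 = -1.980
Fold change = 2^(−(-1.980)) = 2^1.980 = 3.9449

3.945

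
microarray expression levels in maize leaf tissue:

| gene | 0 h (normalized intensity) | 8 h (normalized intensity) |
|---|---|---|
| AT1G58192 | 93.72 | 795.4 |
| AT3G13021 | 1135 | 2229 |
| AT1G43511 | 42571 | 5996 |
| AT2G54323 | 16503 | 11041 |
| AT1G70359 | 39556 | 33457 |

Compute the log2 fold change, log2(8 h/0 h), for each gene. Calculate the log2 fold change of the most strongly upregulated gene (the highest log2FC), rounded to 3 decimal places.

3.085

log2(795.4/93.72) = 3.085  (AT1G58192)
log2(2229/1135) = 0.974  (AT3G13021)
log2(5996/42571) = -2.828  (AT1G43511)
log2(11041/16503) = -0.580  (AT2G54323)
log2(33457/39556) = -0.242  (AT1G70359)
AT1G58192 is most strongly upregulated.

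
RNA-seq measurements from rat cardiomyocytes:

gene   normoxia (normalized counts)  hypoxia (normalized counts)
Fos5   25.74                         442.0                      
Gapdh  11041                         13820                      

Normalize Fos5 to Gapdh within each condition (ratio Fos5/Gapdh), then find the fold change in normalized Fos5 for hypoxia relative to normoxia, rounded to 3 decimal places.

Fos5/Gapdh (normoxia) = 25.74 / 11041 = 0.0023313
Fos5/Gapdh (hypoxia) = 442.0 / 13820 = 0.031983
Fold change = 0.031983 / 0.0023313 = 13.7187

13.719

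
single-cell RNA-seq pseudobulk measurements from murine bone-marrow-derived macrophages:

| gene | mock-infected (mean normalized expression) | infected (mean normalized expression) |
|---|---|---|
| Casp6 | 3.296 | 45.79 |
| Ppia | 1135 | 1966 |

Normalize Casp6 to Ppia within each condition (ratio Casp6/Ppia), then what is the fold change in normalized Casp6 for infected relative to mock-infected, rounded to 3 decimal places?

8.020

Casp6/Ppia (mock-infected) = 3.296 / 1135 = 0.002904
Casp6/Ppia (infected) = 45.79 / 1966 = 0.023291
Fold change = 0.023291 / 0.002904 = 8.0204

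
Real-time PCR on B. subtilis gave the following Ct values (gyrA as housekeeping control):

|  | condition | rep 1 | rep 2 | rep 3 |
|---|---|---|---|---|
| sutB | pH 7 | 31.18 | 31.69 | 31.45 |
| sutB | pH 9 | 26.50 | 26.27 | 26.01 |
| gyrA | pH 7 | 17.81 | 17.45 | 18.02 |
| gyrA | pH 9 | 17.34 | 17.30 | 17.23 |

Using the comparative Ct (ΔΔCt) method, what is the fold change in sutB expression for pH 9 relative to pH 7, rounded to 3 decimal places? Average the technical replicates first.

26.173

Mean Ct: sutB pH 7 31.440; sutB pH 9 26.260; gyrA pH 7 17.760; gyrA pH 9 17.290
ΔCt(pH 7) = 31.440 − 17.760 = 13.680
ΔCt(pH 9) = 26.260 − 17.290 = 8.970
ΔΔCt = 8.970 − 13.680 = -4.710
Fold change = 2^(−(-4.710)) = 2^4.710 = 26.1729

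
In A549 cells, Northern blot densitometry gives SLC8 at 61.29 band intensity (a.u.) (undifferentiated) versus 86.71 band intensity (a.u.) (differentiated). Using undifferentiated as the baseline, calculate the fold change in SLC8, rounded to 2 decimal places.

1.41

Fold change = 86.71 / 61.29 = 1.415
SLC8 is upregulated.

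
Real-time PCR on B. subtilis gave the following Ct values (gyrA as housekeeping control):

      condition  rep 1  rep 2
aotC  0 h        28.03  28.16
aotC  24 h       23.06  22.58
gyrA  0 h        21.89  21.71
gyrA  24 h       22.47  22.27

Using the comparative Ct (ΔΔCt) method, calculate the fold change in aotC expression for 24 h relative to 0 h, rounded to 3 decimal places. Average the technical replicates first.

Mean Ct: aotC 0 h 28.095; aotC 24 h 22.820; gyrA 0 h 21.800; gyrA 24 h 22.370
ΔCt(0 h) = 28.095 − 21.800 = 6.295
ΔCt(24 h) = 22.820 − 22.370 = 0.450
ΔΔCt = 0.450 − 6.295 = -5.845
Fold change = 2^(−(-5.845)) = 2^5.845 = 57.4805

57.480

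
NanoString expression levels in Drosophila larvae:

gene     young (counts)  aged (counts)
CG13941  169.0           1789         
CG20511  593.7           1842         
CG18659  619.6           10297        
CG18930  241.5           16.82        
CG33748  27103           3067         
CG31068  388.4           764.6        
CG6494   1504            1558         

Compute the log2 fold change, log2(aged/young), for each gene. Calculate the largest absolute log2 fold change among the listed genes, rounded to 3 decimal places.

log2(1789/169.0) = 3.404  (CG13941)
log2(1842/593.7) = 1.633  (CG20511)
log2(10297/619.6) = 4.055  (CG18659)
log2(16.82/241.5) = -3.844  (CG18930)
log2(3067/27103) = -3.144  (CG33748)
log2(764.6/388.4) = 0.977  (CG31068)
log2(1558/1504) = 0.051  (CG6494)
The largest magnitude belongs to CG18659.

4.055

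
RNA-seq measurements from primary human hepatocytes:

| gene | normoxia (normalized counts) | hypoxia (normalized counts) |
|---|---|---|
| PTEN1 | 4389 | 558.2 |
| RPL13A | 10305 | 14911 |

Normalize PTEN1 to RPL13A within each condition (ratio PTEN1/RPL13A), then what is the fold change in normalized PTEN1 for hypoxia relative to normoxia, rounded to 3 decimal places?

PTEN1/RPL13A (normoxia) = 4389 / 10305 = 0.42591
PTEN1/RPL13A (hypoxia) = 558.2 / 14911 = 0.037435
Fold change = 0.037435 / 0.42591 = 0.0879

0.088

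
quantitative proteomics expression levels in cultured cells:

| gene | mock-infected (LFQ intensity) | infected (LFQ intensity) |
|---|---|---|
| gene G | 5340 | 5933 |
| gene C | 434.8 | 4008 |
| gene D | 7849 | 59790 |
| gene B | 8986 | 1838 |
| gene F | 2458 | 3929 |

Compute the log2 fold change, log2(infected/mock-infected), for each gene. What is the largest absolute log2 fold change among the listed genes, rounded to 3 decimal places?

log2(5933/5340) = 0.152  (gene G)
log2(4008/434.8) = 3.204  (gene C)
log2(59790/7849) = 2.929  (gene D)
log2(1838/8986) = -2.290  (gene B)
log2(3929/2458) = 0.677  (gene F)
The largest magnitude belongs to gene C.

3.204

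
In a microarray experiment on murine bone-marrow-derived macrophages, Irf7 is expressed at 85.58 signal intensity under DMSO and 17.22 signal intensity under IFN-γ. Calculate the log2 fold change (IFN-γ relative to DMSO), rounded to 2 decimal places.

-2.31

Fold change = 17.22 / 85.58 = 0.2012
log2(0.2012) = -2.313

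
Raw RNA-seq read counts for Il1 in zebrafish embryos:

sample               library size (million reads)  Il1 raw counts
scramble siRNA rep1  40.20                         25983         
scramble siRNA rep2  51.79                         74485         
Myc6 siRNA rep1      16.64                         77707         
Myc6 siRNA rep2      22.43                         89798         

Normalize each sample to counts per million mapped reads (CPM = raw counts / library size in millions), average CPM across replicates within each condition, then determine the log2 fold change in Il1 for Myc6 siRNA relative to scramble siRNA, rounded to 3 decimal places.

CPM(scramble siRNA rep1) = 25983 / 40.20 = 646.3433
CPM(scramble siRNA rep2) = 74485 / 51.79 = 1438.2120
CPM(Myc6 siRNA rep1) = 77707 / 16.64 = 4669.8918
CPM(Myc6 siRNA rep2) = 89798 / 22.43 = 4003.4775
mean CPM(scramble siRNA) = 1042.2776; mean CPM(Myc6 siRNA) = 4336.6847
Fold change = 4336.6847 / 1042.2776 = 4.16078
log2(4.16078) = 2.0569

2.057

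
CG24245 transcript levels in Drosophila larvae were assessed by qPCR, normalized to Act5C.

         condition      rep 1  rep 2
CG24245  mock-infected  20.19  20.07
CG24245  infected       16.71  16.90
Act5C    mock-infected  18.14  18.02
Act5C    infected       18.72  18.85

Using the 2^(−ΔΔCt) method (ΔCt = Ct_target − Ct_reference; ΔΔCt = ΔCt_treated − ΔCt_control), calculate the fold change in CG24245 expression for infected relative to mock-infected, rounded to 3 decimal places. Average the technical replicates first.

16.336

Mean Ct: CG24245 mock-infected 20.130; CG24245 infected 16.805; Act5C mock-infected 18.080; Act5C infected 18.785
ΔCt(mock-infected) = 20.130 − 18.080 = 2.050
ΔCt(infected) = 16.805 − 18.785 = -1.980
ΔΔCt = -1.980 − 2.050 = -4.030
Fold change = 2^(−(-4.030)) = 2^4.030 = 16.3362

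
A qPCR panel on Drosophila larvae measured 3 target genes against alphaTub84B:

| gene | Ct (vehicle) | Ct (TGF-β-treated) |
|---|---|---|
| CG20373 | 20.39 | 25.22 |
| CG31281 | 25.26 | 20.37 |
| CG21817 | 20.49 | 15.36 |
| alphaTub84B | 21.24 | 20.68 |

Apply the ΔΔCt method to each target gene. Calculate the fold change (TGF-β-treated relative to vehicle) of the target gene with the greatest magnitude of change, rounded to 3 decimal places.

CG20373: ΔΔCt = (25.22−20.68) − (20.39−21.24) = 4.54 − (-0.85) = 5.39; fold change = 2^-5.39 = 0.024
CG31281: ΔΔCt = (20.37−20.68) − (25.26−21.24) = -0.31 − 4.02 = -4.33; fold change = 2^4.33 = 20.112
CG21817: ΔΔCt = (15.36−20.68) − (20.49−21.24) = -5.32 − (-0.75) = -4.57; fold change = 2^4.57 = 23.752
CG20373 has the largest |ΔΔCt| = 5.39.

0.024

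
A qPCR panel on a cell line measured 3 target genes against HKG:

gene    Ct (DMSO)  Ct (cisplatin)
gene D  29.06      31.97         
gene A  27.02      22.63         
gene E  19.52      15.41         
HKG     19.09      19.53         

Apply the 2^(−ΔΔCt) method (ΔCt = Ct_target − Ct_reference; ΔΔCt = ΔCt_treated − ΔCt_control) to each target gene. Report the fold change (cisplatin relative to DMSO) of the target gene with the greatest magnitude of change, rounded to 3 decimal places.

gene D: ΔΔCt = (31.97−19.53) − (29.06−19.09) = 12.44 − 9.97 = 2.47; fold change = 2^-2.47 = 0.180
gene A: ΔΔCt = (22.63−19.53) − (27.02−19.09) = 3.10 − 7.93 = -4.83; fold change = 2^4.83 = 28.443
gene E: ΔΔCt = (15.41−19.53) − (19.52−19.09) = -4.12 − 0.43 = -4.55; fold change = 2^4.55 = 23.425
gene A has the largest |ΔΔCt| = 4.83.

28.443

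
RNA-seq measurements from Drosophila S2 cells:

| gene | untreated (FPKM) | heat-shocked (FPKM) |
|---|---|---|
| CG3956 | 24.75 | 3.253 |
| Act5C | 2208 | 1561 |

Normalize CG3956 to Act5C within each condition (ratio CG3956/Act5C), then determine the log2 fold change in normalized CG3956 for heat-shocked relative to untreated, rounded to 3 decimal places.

CG3956/Act5C (untreated) = 24.75 / 2208 = 0.011209
CG3956/Act5C (heat-shocked) = 3.253 / 1561 = 0.0020839
Fold change = 0.0020839 / 0.011209 = 0.1859
log2(0.1859) = -2.4273

-2.427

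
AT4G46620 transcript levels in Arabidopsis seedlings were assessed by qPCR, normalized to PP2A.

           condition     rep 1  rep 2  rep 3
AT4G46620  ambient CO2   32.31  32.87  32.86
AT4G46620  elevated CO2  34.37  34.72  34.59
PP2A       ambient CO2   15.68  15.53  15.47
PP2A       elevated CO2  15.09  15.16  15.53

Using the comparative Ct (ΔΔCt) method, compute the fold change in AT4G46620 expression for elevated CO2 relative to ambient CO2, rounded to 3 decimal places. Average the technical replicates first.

Mean Ct: AT4G46620 ambient CO2 32.680; AT4G46620 elevated CO2 34.560; PP2A ambient CO2 15.560; PP2A elevated CO2 15.260
ΔCt(ambient CO2) = 32.680 − 15.560 = 17.120
ΔCt(elevated CO2) = 34.560 − 15.260 = 19.300
ΔΔCt = 19.300 − 17.120 = 2.180
Fold change = 2^(−2.180) = 0.2207

0.221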